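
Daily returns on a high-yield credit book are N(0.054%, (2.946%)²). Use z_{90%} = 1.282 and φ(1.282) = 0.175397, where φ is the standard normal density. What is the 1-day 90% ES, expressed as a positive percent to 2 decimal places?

Tail multiplier: φ(z)/(1−α) = 0.175397 / 0.1 = 1.754.
ES = −(0.054%) + 2.946% × 1.754 = 5.113%.

5.11%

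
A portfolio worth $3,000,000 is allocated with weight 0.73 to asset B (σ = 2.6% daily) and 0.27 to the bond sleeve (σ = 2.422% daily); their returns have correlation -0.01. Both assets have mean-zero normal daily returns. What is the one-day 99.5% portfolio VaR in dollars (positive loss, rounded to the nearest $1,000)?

σ_p² = 0.73²·2.6² + 0.27²·2.422² + 2·-0.01·0.73·0.27·2.6·2.422 = 4.0052 (%²).
σ_p = √4.0052 = 2.001%.
At 99.5%, z = 2.576.
VaR = 2.576 × 2.001% = 5.155%; on $3,000,000 that is $154,650.

$155,000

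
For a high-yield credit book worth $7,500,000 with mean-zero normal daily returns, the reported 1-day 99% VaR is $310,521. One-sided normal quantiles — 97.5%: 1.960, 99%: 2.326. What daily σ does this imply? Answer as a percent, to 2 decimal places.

VaR as a fraction: $310,521 / $7,500,000 = 4.140%.
σ = VaR / z = 4.140% / 2.326 = 1.780%.

1.78%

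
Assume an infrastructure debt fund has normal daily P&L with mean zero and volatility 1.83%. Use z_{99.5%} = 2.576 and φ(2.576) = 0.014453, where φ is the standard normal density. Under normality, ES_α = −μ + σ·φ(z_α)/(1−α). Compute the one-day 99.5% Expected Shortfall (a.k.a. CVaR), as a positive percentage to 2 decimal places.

5.29%

Tail multiplier: φ(z)/(1−α) = 0.014453 / 0.005 = 2.891.
ES = 1.83% × 2.891 = 5.291%.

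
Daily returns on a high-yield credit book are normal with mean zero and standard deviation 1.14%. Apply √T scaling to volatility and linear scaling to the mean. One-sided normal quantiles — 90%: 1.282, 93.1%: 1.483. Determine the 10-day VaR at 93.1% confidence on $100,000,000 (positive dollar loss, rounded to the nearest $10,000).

$5,350,000

σ_{10d} = 1.14% × √10 = 3.605%.
VaR = 1.483 × 3.605% = 5.346%.
On $100,000,000: 0.05346 × $100,000,000 = $5,346,000.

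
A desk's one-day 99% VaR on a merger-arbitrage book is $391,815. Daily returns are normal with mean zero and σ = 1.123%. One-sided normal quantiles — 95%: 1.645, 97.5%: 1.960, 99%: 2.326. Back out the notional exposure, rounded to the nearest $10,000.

VaR as a fraction of value: z·σ = 2.326 × 1.123% = 2.6121%.
Position = $391,815 / 0.026121 = $15,000,011.

$15,000,000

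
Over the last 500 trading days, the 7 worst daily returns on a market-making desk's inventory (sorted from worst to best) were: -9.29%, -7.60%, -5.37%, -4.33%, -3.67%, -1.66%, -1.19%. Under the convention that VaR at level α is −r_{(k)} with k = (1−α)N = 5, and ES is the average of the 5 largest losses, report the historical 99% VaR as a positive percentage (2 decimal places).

k = 5; the 5th lowest return is -3.67%, so VaR = 3.67%.

3.67%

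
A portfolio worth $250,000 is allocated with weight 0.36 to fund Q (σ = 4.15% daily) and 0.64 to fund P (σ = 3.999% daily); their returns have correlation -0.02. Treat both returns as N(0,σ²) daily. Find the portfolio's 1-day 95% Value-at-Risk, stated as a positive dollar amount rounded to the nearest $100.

$12,100

σ_p² = 0.36²·4.15² + 0.64²·3.999² + 2·-0.02·0.36·0.64·4.15·3.999 = 8.6294 (%²).
σ_p = √8.6294 = 2.938%.
At 95%, z = 1.645.
VaR = 1.645 × 2.938% = 4.833%; on $250,000 that is $12,083.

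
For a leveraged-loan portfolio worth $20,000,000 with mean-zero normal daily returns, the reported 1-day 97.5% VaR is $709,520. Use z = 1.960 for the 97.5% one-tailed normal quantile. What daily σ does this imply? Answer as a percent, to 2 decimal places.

1.81%

VaR as a fraction: $709,520 / $20,000,000 = 3.548%.
σ = VaR / z = 3.548% / 1.960 = 1.810%.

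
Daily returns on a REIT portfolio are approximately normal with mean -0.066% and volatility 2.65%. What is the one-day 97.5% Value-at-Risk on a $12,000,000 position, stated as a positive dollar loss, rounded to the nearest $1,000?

At 97.5% one-sided, z = 1.960.
VaR = −μ + z·σ = −(-0.066%) + 1.960 × 2.65% = 5.260%.
On $12,000,000: 0.05260 × $12,000,000 = $631,200.

$631,000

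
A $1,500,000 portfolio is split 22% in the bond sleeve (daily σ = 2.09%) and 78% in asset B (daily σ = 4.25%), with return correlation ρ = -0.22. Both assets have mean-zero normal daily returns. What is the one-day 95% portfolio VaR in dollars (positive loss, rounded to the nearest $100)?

$80,100

σ_p² = 0.22²·2.09² + 0.78²·4.25² + 2·-0.22·0.22·0.78·2.09·4.25 = 10.5300 (%²).
σ_p = √10.5300 = 3.245%.
At 95%, z = 1.645.
VaR = 1.645 × 3.245% = 5.338%; on $1,500,000 that is $80,070.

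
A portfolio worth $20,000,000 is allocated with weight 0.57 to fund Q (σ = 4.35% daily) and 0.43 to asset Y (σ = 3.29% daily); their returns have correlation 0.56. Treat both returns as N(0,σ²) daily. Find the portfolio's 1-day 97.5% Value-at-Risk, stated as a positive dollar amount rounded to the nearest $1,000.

$1,362,000

σ_p² = 0.57²·4.35² + 0.43²·3.29² + 2·0.56·0.57·0.43·4.35·3.29 = 12.0780 (%²).
σ_p = √12.0780 = 3.475%.
At 97.5%, z = 1.960.
VaR = 1.960 × 3.475% = 6.811%; on $20,000,000 that is $1,362,200.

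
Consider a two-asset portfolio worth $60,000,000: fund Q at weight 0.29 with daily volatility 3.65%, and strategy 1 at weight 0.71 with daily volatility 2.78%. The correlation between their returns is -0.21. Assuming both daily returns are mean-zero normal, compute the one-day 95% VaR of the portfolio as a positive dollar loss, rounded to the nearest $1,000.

$2,008,000

σ_p² = 0.29²·3.65² + 0.71²·2.78² + 2·-0.21·0.29·0.71·3.65·2.78 = 4.1388 (%²).
σ_p = √4.1388 = 2.034%.
At 95%, z = 1.645.
VaR = 1.645 × 2.034% = 3.346%; on $60,000,000 that is $2,007,600.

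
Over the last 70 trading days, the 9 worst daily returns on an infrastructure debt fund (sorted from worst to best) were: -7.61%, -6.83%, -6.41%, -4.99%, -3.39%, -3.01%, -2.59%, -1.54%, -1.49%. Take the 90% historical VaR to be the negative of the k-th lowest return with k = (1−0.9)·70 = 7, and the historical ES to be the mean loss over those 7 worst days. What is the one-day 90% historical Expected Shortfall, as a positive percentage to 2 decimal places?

4.98%

The 7 worst returns sum to -34.83%.
ES = −(-34.83%) / 7 = 4.9757…% ≈ 4.98%.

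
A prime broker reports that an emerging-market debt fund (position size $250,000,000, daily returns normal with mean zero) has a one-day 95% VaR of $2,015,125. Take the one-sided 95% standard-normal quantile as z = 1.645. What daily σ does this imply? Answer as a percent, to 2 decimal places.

VaR as a fraction: $2,015,125 / $250,000,000 = 0.806%.
σ = VaR / z = 0.806% / 1.645 = 0.490%.

0.49%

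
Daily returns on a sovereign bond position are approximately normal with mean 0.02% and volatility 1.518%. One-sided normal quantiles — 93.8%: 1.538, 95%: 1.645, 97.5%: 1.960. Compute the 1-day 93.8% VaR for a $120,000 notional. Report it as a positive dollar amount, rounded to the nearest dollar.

VaR = −μ + z·σ = −(0.02%) + 1.538 × 1.518% = 2.315%.
On $120,000: 0.02315 × $120,000 = $2,778.

$2,778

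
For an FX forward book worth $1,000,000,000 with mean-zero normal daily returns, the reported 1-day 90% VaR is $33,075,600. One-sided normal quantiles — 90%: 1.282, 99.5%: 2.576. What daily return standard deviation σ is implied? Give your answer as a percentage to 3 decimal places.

VaR as a fraction: $33,075,600 / $1,000,000,000 = 3.308%.
σ = VaR / z = 3.308% / 1.282 = 2.580%.

2.580%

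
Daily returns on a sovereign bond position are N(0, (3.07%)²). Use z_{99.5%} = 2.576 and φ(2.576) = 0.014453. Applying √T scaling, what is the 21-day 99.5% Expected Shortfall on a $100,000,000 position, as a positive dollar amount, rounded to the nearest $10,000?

$40,670,000

σ_{21d} = 3.07% × √21 = 14.069%.
ES multiplier = φ(z)/(1−α) = 0.014453/0.005 = 2.891.
ES = 14.069% × 2.891 = 40.673%; on $100,000,000: $40,673,000.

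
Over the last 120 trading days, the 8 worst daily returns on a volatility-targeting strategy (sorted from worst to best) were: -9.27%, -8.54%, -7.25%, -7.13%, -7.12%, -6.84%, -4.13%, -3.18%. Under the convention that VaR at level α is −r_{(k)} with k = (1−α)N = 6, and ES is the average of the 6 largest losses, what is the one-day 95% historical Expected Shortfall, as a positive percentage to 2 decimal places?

The 6 worst returns sum to -46.15%.
ES = −(-46.15%) / 6 = 7.6916…% ≈ 7.69%.

7.69%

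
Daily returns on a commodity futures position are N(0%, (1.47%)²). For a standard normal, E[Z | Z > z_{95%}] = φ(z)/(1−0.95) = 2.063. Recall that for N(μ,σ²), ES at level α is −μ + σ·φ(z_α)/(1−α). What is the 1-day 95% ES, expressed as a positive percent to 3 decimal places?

ES = 1.47% × 2.063 = 3.033%.

3.033%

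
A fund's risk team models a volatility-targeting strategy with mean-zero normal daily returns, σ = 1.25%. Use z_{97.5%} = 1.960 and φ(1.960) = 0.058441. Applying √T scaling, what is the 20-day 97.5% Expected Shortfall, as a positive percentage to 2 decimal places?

σ_{20d} = 1.25% × √20 = 5.590%.
ES multiplier = φ(z)/(1−α) = 0.058441/0.025 = 2.338.
ES = 5.590% × 2.338 = 13.069%.

13.07%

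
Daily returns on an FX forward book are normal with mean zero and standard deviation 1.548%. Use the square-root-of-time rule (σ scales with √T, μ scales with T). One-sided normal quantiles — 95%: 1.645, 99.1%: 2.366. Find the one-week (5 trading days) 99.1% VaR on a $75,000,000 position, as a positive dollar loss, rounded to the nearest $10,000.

σ_{5d} = 1.548% × √5 = 3.461%.
VaR = 2.366 × 3.461% = 8.189%.
On $75,000,000: 0.08189 × $75,000,000 = $6,141,750.

$6,140,000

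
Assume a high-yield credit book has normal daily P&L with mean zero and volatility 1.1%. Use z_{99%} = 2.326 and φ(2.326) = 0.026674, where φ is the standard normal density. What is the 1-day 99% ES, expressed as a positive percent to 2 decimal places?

2.93%

Tail multiplier: φ(z)/(1−α) = 0.026674 / 0.01 = 2.667.
ES = 1.1% × 2.667 = 2.934%.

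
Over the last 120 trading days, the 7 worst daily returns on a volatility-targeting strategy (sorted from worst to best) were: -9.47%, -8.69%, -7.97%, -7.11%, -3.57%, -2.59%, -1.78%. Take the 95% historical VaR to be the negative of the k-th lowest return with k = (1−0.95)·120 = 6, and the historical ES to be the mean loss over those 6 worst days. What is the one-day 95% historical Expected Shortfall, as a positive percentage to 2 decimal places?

6.57%

The 6 worst returns sum to -39.40%.
ES = −(-39.40%) / 6 = 6.5666…% ≈ 6.57%.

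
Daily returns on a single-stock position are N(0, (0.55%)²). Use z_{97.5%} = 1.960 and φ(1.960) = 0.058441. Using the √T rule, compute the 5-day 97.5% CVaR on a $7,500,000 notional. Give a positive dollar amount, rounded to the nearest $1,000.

$216,000

σ_{5d} = 0.55% × √5 = 1.230%.
ES multiplier = φ(z)/(1−α) = 0.058441/0.025 = 2.338.
ES = 1.230% × 2.338 = 2.876%; on $7,500,000: $215,700.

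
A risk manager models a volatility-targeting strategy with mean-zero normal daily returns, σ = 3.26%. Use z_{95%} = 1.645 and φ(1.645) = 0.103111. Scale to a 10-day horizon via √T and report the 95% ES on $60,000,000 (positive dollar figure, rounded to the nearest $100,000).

σ_{10d} = 3.26% × √10 = 10.309%.
ES multiplier = φ(z)/(1−α) = 0.103111/0.05 = 2.062.
ES = 10.309% × 2.062 = 21.257%; on $60,000,000: $12,754,200.

$12,800,000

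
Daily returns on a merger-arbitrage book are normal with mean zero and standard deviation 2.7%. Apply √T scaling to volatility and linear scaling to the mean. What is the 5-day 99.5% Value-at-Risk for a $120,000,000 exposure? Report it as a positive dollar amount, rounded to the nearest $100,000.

$18,700,000

At 99.5%, z = 2.576.
σ_{5d} = 2.7% × √5 = 6.037%.
VaR = 2.576 × 6.037% = 15.551%.
On $120,000,000: 0.15551 × $120,000,000 = $18,661,200.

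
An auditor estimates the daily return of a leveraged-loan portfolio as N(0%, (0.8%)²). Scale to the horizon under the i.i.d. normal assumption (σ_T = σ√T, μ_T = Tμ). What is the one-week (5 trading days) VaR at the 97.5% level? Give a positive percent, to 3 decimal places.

At 97.5%, z = 1.960.
σ_{5d} = 0.8% × √5 = 1.789%.
VaR = 1.960 × 1.789% = 3.506%.

3.506%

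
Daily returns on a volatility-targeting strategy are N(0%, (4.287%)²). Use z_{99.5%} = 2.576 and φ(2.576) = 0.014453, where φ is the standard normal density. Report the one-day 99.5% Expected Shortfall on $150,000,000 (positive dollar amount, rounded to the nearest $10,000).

Tail multiplier: φ(z)/(1−α) = 0.014453 / 0.005 = 2.891.
ES = 4.287% × 2.891 = 12.394%.
On $150,000,000: 0.12394 × $150,000,000 = $18,591,000.

$18,590,000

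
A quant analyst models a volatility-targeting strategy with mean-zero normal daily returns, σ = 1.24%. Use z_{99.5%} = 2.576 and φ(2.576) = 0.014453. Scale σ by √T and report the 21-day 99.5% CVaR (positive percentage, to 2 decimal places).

16.43%

σ_{21d} = 1.24% × √21 = 5.682%.
ES multiplier = φ(z)/(1−α) = 0.014453/0.005 = 2.891.
ES = 5.682% × 2.891 = 16.427%.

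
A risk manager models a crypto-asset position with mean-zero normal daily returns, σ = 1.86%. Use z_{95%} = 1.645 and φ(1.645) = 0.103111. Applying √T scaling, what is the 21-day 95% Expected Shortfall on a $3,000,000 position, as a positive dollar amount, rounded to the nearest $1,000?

σ_{21d} = 1.86% × √21 = 8.524%.
ES multiplier = φ(z)/(1−α) = 0.103111/0.05 = 2.062.
ES = 8.524% × 2.062 = 17.576%; on $3,000,000: $527,280.

$527,000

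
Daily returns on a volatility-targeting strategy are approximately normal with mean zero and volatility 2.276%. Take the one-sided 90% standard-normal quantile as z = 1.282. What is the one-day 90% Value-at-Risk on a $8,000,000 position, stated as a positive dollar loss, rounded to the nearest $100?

VaR = z·σ = 1.282 × 2.276% = 2.918%.
On $8,000,000: 0.02918 × $8,000,000 = $233,440.

$233,400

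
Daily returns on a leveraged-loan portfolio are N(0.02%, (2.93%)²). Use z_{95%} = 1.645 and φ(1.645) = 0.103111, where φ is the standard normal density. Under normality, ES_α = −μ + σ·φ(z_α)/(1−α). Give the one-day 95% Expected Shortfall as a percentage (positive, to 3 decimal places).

Tail multiplier: φ(z)/(1−α) = 0.103111 / 0.05 = 2.062.
ES = −(0.02%) + 2.93% × 2.062 = 6.022%.

6.022%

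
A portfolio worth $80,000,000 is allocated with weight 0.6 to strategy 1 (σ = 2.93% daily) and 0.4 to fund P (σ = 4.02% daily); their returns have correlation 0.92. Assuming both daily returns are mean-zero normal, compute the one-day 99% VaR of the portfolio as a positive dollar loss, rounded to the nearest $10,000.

σ_p² = 0.6²·2.93² + 0.4²·4.02² + 2·0.92·0.6·0.4·2.93·4.02 = 10.8777 (%²).
σ_p = √10.8777 = 3.298%.
At 99%, z = 2.326.
VaR = 2.326 × 3.298% = 7.671%; on $80,000,000 that is $6,136,800.

$6,140,000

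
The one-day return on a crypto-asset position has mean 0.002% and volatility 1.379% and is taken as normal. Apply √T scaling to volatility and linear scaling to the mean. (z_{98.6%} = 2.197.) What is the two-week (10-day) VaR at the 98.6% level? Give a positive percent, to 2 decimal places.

9.56%

σ_{10d} = 1.379% × √10 = 4.361%; μ_{10d} = 10 × 0.002% = 0.020%.
VaR = −(0.020%) + 2.197 × 4.361% = 9.561%.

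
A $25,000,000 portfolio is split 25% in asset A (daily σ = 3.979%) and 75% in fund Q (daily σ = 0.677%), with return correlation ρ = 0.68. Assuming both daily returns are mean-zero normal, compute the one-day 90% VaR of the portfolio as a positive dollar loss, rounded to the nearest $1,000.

$446,000

σ_p² = 0.25²·3.979² + 0.75²·0.677² + 2·0.68·0.25·0.75·3.979·0.677 = 1.9343 (%²).
σ_p = √1.9343 = 1.391%.
At 90%, z = 1.282.
VaR = 1.282 × 1.391% = 1.783%; on $25,000,000 that is $445,750.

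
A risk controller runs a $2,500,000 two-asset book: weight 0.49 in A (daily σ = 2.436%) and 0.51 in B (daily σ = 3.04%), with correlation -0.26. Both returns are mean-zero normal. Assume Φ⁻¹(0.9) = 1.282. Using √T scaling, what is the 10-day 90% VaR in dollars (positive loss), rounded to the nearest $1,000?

σ_p = √(0.49²·2.436² + 0.51²·3.04² + 2·-0.26·0.49·0.51·2.436·3.04) = 1.693%.
σ_{10d} = 1.693% × √10 = 5.354%.
VaR = 1.282 × 5.354% = 6.864%; on $2,500,000 that is $171,600.

$172,000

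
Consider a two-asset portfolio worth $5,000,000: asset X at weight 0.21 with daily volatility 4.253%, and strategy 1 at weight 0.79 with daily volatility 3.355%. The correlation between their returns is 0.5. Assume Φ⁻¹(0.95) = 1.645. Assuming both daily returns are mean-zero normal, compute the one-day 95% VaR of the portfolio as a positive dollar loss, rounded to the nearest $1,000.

$263,000

σ_p² = 0.21²·4.253² + 0.79²·3.355² + 2·0.5·0.21·0.79·4.253·3.355 = 10.1898 (%²).
σ_p = √10.1898 = 3.192%.
VaR = 1.645 × 3.192% = 5.251%; on $5,000,000 that is $262,550.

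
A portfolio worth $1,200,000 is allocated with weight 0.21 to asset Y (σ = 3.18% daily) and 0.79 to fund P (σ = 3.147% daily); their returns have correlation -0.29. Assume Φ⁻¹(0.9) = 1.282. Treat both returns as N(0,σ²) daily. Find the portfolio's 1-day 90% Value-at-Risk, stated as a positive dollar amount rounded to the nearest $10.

σ_p² = 0.21²·3.18² + 0.79²·3.147² + 2·-0.29·0.21·0.79·3.18·3.147 = 5.6639 (%²).
σ_p = √5.6639 = 2.380%.
VaR = 1.282 × 2.380% = 3.051%; on $1,200,000 that is $36,612.

$36,610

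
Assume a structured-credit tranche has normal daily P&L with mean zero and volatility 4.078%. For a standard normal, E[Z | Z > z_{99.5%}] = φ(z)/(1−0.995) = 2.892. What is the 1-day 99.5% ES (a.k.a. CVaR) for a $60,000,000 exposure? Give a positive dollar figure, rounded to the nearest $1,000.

$7,076,000

ES = 4.078% × 2.892 = 11.794%.
On $60,000,000: 0.11794 × $60,000,000 = $7,076,400.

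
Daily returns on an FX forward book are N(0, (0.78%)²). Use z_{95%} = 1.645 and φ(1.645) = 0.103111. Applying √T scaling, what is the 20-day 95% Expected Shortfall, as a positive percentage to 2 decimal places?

σ_{20d} = 0.78% × √20 = 3.488%.
ES multiplier = φ(z)/(1−α) = 0.103111/0.05 = 2.062.
ES = 3.488% × 2.062 = 7.192%.

7.19%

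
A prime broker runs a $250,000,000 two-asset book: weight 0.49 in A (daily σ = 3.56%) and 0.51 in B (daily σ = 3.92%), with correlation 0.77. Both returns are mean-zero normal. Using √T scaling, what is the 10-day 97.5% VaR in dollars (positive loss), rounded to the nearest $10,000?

$54,590,000

σ_p = √(0.49²·3.56² + 0.51²·3.92² + 2·0.77·0.49·0.51·3.56·3.92) = 3.523%.
σ_{10d} = 3.523% × √10 = 11.141%.
z(97.5%) = 1.960.
VaR = 1.960 × 11.141% = 21.836%; on $250,000,000 that is $54,590,000.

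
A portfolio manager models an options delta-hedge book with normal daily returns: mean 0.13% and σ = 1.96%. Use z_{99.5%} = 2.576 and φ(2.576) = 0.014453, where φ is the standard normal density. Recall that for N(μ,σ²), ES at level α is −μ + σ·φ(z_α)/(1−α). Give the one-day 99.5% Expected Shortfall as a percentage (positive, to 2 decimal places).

5.54%

Tail multiplier: φ(z)/(1−α) = 0.014453 / 0.005 = 2.891.
ES = −(0.13%) + 1.96% × 2.891 = 5.536%.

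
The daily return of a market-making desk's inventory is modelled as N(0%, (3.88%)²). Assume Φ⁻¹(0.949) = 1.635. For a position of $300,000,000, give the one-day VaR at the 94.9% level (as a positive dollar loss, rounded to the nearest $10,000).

VaR = z·σ = 1.635 × 3.88% = 6.344%.
On $300,000,000: 0.06344 × $300,000,000 = $19,032,000.

$19,030,000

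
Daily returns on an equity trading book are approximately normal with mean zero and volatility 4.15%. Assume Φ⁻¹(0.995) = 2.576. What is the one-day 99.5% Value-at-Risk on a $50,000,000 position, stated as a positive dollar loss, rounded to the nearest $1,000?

$5,345,000

VaR = z·σ = 2.576 × 4.15% = 10.690%.
On $50,000,000: 0.10690 × $50,000,000 = $5,345,000.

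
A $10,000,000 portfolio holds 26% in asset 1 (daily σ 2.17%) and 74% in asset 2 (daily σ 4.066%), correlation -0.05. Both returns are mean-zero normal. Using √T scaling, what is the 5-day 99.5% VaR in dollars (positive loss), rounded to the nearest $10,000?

σ_p = √(0.26²·2.17² + 0.74²·4.066² + 2·-0.05·0.26·0.74·2.17·4.066) = 3.033%.
σ_{5d} = 3.033% × √5 = 6.782%.
z(99.5%) = 2.576.
VaR = 2.576 × 6.782% = 17.470%; on $10,000,000 that is $1,747,000.

$1,750,000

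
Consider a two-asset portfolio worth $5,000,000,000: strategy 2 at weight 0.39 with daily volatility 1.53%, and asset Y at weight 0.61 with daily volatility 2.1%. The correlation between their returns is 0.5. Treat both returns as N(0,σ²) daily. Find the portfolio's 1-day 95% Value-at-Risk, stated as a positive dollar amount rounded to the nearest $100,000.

$136,700,000

σ_p² = 0.39²·1.53² + 0.61²·2.1² + 2·0.5·0.39·0.61·1.53·2.1 = 2.7614 (%²).
σ_p = √2.7614 = 1.662%.
At 95%, z = 1.645.
VaR = 1.645 × 1.662% = 2.734%; on $5,000,000,000 that is $136,700,000.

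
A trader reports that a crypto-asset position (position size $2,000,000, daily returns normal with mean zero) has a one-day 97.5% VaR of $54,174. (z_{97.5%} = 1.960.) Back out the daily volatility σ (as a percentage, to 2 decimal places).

VaR as a fraction: $54,174 / $2,000,000 = 2.709%.
σ = VaR / z = 2.709% / 1.960 = 1.382%.

1.38%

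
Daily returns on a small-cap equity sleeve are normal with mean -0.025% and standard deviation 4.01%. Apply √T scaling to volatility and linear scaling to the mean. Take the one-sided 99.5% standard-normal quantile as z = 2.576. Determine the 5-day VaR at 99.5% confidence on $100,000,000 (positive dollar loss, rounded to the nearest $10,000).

σ_{5d} = 4.01% × √5 = 8.967%; μ_{5d} = 5 × -0.025% = -0.125%.
VaR = −(-0.125%) + 2.576 × 8.967% = 23.224%.
On $100,000,000: 0.23224 × $100,000,000 = $23,224,000.

$23,220,000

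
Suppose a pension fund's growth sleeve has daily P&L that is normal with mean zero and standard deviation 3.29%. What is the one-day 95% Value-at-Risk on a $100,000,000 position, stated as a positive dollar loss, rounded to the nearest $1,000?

$5,412,000

At 95% one-sided, z = 1.645.
VaR = z·σ = 1.645 × 3.29% = 5.412%.
On $100,000,000: 0.05412 × $100,000,000 = $5,412,000.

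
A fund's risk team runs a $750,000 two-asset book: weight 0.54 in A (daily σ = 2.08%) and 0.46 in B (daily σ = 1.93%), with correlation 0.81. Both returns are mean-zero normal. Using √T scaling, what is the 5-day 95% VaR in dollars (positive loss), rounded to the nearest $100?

σ_p = √(0.54²·2.08² + 0.46²·1.93² + 2·0.81·0.54·0.46·2.08·1.93) = 1.914%.
σ_{5d} = 1.914% × √5 = 4.280%.
z(95%) = 1.645.
VaR = 1.645 × 4.280% = 7.041%; on $750,000 that is $52,808.

$52,800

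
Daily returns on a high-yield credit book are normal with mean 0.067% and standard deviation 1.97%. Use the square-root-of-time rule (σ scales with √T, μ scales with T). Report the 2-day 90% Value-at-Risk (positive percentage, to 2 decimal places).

At 90%, z = 1.282.
σ_{2d} = 1.97% × √2 = 2.786%; μ_{2d} = 2 × 0.067% = 0.134%.
VaR = −(0.134%) + 1.282 × 2.786% = 3.438%.

3.44%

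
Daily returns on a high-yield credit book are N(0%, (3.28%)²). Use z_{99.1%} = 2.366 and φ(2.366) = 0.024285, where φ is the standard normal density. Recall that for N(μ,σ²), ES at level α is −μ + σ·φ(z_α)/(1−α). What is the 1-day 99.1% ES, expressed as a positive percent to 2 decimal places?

8.85%

Tail multiplier: φ(z)/(1−α) = 0.024285 / 0.009 = 2.698.
ES = 3.28% × 2.698 = 8.849%.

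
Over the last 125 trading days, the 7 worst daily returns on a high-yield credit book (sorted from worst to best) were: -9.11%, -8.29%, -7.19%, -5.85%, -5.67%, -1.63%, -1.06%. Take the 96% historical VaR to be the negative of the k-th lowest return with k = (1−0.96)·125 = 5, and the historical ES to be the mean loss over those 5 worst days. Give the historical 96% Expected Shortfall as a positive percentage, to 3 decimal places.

The 5 worst returns sum to -36.11%.
ES = −(-36.11%) / 5 = 7.222%.

7.222%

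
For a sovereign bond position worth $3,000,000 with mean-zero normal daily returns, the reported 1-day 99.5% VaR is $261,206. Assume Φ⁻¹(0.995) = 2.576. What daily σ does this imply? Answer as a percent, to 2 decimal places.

3.38%

VaR as a fraction: $261,206 / $3,000,000 = 8.707%.
σ = VaR / z = 8.707% / 2.576 = 3.380%.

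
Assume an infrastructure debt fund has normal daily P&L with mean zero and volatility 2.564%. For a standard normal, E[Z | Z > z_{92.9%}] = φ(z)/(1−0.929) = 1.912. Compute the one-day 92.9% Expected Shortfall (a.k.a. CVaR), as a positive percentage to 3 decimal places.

4.902%

ES = 2.564% × 1.912 = 4.902%.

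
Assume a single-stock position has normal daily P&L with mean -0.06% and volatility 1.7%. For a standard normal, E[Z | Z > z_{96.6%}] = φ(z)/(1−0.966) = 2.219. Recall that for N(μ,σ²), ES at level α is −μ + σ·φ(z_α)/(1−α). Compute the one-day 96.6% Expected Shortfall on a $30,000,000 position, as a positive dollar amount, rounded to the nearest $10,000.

$1,150,000

ES = −(-0.06%) + 1.7% × 2.219 = 3.832%.
On $30,000,000: 0.03832 × $30,000,000 = $1,149,600.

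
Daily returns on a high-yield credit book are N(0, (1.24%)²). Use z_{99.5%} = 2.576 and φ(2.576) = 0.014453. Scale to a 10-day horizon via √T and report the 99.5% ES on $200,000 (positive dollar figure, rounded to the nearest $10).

σ_{10d} = 1.24% × √10 = 3.921%.
ES multiplier = φ(z)/(1−α) = 0.014453/0.005 = 2.891.
ES = 3.921% × 2.891 = 11.336%; on $200,000: $22,672.

$22,670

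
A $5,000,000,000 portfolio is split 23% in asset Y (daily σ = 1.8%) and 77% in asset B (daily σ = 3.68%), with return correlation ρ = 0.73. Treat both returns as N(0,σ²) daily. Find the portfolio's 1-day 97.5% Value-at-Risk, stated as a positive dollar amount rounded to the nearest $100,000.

σ_p² = 0.23²·1.8² + 0.77²·3.68² + 2·0.73·0.23·0.77·1.8·3.68 = 9.9134 (%²).
σ_p = √9.9134 = 3.149%.
At 97.5%, z = 1.960.
VaR = 1.960 × 3.149% = 6.172%; on $5,000,000,000 that is $308,600,000.

$308,600,000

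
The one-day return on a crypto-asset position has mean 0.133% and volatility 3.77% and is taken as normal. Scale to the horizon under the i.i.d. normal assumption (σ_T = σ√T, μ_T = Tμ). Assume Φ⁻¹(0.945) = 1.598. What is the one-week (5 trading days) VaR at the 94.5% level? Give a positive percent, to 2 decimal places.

σ_{5d} = 3.77% × √5 = 8.430%; μ_{5d} = 5 × 0.133% = 0.665%.
VaR = −(0.665%) + 1.598 × 8.430% = 12.806%.

12.81%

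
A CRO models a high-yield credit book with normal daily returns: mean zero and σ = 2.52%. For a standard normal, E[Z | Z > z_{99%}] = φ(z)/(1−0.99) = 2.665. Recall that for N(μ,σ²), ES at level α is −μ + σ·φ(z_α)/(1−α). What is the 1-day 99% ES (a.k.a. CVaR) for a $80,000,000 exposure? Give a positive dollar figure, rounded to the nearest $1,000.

$5,373,000

ES = 2.52% × 2.665 = 6.716%.
On $80,000,000: 0.06716 × $80,000,000 = $5,372,800.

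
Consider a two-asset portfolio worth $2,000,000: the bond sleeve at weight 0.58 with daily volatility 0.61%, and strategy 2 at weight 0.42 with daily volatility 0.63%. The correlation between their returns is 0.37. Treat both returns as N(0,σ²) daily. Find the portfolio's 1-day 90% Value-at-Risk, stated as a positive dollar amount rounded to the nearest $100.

$13,200

σ_p² = 0.58²·0.61² + 0.42²·0.63² + 2·0.37·0.58·0.42·0.61·0.63 = 0.2645 (%²).
σ_p = √0.2645 = 0.514%.
At 90%, z = 1.282.
VaR = 1.282 × 0.514% = 0.659%; on $2,000,000 that is $13,180.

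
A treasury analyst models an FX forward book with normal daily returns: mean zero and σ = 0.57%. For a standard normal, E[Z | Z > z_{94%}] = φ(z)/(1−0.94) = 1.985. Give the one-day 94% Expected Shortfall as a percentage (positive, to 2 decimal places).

ES = 0.57% × 1.985 = 1.131%.

1.13%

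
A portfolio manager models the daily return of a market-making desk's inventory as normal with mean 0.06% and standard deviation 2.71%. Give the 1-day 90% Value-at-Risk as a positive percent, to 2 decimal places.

3.41%

At 90% one-sided, z = 1.282.
VaR = −μ + z·σ = −(0.06%) + 1.282 × 2.71% = 3.414%.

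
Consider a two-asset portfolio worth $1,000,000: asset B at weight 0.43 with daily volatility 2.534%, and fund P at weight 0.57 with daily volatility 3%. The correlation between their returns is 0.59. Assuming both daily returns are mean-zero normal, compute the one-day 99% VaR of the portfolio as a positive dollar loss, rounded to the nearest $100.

$58,400

σ_p² = 0.43²·2.534² + 0.57²·3² + 2·0.59·0.43·0.57·2.534·3 = 6.3100 (%²).
σ_p = √6.3100 = 2.512%.
At 99%, z = 2.326.
VaR = 2.326 × 2.512% = 5.843%; on $1,000,000 that is $58,430.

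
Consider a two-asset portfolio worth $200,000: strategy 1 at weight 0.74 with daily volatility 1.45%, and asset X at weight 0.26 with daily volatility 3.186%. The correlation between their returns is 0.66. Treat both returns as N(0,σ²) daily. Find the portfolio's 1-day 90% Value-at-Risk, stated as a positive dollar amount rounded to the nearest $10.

$4,450

σ_p² = 0.74²·1.45² + 0.26²·3.186² + 2·0.66·0.74·0.26·1.45·3.186 = 3.0108 (%²).
σ_p = √3.0108 = 1.735%.
At 90%, z = 1.282.
VaR = 1.282 × 1.735% = 2.224%; on $200,000 that is $4,448.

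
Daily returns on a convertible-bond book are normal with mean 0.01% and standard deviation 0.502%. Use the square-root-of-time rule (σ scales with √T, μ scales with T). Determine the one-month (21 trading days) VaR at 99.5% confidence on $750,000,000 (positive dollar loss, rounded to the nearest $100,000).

$42,900,000

At 99.5%, z = 2.576.
σ_{21d} = 0.502% × √21 = 2.300%; μ_{21d} = 21 × 0.01% = 0.210%.
VaR = −(0.210%) + 2.576 × 2.300% = 5.715%.
On $750,000,000: 0.05715 × $750,000,000 = $42,862,500.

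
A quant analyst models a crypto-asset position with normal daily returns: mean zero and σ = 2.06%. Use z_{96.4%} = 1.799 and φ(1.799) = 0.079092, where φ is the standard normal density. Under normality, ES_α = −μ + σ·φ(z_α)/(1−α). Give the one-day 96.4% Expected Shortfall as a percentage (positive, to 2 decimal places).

4.53%

Tail multiplier: φ(z)/(1−α) = 0.079092 / 0.036 = 2.197.
ES = 2.06% × 2.197 = 4.526%.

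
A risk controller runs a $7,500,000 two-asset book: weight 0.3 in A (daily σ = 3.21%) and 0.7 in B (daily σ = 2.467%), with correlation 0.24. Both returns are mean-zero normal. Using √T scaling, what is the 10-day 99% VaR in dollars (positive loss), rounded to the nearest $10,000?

$1,200,000

σ_p = √(0.3²·3.21² + 0.7²·2.467² + 2·0.24·0.3·0.7·3.21·2.467) = 2.170%.
σ_{10d} = 2.170% × √10 = 6.862%.
z(99%) = 2.326.
VaR = 2.326 × 6.862% = 15.961%; on $7,500,000 that is $1,197,075.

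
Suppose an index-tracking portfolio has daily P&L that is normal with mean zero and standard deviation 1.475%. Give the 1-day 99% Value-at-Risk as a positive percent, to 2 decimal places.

At 99% one-sided, z = 2.326.
VaR = z·σ = 2.326 × 1.475% = 3.431%.

3.43%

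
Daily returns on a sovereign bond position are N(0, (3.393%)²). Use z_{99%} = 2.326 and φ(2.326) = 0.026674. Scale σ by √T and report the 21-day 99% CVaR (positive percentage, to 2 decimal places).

41.47%

σ_{21d} = 3.393% × √21 = 15.549%.
ES multiplier = φ(z)/(1−α) = 0.026674/0.01 = 2.667.
ES = 15.549% × 2.667 = 41.469%.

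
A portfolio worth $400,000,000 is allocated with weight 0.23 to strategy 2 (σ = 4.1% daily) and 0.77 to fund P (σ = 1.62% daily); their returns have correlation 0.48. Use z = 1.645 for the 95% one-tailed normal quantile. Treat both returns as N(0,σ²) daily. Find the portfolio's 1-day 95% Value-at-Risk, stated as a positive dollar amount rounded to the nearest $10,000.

σ_p² = 0.23²·4.1² + 0.77²·1.62² + 2·0.48·0.23·0.77·4.1·1.62 = 3.5745 (%²).
σ_p = √3.5745 = 1.891%.
VaR = 1.645 × 1.891% = 3.111%; on $400,000,000 that is $12,444,000.

$12,440,000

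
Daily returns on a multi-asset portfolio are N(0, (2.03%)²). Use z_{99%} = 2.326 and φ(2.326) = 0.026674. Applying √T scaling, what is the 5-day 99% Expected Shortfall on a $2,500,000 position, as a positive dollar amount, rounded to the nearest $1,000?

σ_{5d} = 2.03% × √5 = 4.539%.
ES multiplier = φ(z)/(1−α) = 0.026674/0.01 = 2.667.
ES = 4.539% × 2.667 = 12.106%; on $2,500,000: $302,650.

$303,000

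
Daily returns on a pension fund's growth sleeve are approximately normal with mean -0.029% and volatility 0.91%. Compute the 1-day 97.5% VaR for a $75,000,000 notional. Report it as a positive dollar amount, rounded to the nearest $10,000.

$1,360,000

At 97.5% one-sided, z = 1.960.
VaR = −μ + z·σ = −(-0.029%) + 1.960 × 0.91% = 1.813%.
On $75,000,000: 0.01813 × $75,000,000 = $1,359,750.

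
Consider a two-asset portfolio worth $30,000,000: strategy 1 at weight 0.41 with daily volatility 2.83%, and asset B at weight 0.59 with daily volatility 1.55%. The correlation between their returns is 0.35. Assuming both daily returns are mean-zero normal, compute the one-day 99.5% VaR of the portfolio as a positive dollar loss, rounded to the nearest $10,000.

$1,320,000

σ_p² = 0.41²·2.83² + 0.59²·1.55² + 2·0.35·0.41·0.59·2.83·1.55 = 2.9254 (%²).
σ_p = √2.9254 = 1.710%.
At 99.5%, z = 2.576.
VaR = 2.576 × 1.710% = 4.405%; on $30,000,000 that is $1,321,500.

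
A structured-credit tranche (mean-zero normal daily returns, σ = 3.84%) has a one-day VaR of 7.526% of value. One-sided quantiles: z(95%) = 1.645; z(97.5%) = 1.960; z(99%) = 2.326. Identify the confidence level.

Implied z = VaR/σ = 7.526 / 3.84 = 1.960.
This matches z(97.5%) = 1.960.

97.5%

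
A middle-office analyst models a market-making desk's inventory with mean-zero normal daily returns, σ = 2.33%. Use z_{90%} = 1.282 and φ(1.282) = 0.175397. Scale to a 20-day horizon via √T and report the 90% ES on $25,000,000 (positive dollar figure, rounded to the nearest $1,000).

σ_{20d} = 2.33% × √20 = 10.420%.
ES multiplier = φ(z)/(1−α) = 0.175397/0.1 = 1.754.
ES = 10.420% × 1.754 = 18.277%; on $25,000,000: $4,569,250.

$4,569,000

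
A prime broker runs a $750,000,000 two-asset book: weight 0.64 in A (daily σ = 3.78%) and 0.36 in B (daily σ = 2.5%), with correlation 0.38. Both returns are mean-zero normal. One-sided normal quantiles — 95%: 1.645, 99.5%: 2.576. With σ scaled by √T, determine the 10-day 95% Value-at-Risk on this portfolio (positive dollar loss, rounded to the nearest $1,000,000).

σ_p = √(0.64²·3.78² + 0.36²·2.5² + 2·0.38·0.64·0.36·3.78·2.5) = 2.884%.
σ_{10d} = 2.884% × √10 = 9.120%.
VaR = 1.645 × 9.120% = 15.002%; on $750,000,000 that is $112,515,000.

$113,000,000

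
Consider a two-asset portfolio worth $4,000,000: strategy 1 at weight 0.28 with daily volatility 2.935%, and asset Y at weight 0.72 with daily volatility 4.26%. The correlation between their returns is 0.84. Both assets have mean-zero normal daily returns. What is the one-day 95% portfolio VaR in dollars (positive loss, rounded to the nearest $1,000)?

σ_p² = 0.28²·2.935² + 0.72²·4.26² + 2·0.84·0.28·0.72·2.935·4.26 = 14.3177 (%²).
σ_p = √14.3177 = 3.784%.
At 95%, z = 1.645.
VaR = 1.645 × 3.784% = 6.225%; on $4,000,000 that is $249,000.

$249,000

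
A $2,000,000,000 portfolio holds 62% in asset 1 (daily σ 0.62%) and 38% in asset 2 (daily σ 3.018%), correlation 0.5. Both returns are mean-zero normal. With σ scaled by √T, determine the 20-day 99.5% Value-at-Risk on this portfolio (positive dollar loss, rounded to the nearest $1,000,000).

σ_p = √(0.62²·0.62² + 0.38²·3.018² + 2·0.5·0.62·0.38·0.62·3.018) = 1.380%.
σ_{20d} = 1.380% × √20 = 6.172%.
z(99.5%) = 2.576.
VaR = 2.576 × 6.172% = 15.899%; on $2,000,000,000 that is $317,980,000.

$318,000,000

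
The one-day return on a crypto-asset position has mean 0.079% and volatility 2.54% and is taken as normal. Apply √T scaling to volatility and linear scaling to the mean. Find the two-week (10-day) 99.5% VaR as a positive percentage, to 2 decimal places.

At 99.5%, z = 2.576.
σ_{10d} = 2.54% × √10 = 8.032%; μ_{10d} = 10 × 0.079% = 0.790%.
VaR = −(0.790%) + 2.576 × 8.032% = 19.900%.

19.90%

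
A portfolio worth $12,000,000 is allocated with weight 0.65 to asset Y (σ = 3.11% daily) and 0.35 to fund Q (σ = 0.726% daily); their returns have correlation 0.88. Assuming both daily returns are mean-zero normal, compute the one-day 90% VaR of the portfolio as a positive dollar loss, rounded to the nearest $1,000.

$346,000

σ_p² = 0.65²·3.11² + 0.35²·0.726² + 2·0.88·0.65·0.35·3.11·0.726 = 5.0551 (%²).
σ_p = √5.0551 = 2.248%.
At 90%, z = 1.282.
VaR = 1.282 × 2.248% = 2.882%; on $12,000,000 that is $345,840.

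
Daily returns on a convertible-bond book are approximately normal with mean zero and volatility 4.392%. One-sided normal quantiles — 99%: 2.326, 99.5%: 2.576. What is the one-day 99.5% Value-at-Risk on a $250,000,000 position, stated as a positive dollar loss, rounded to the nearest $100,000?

VaR = z·σ = 2.576 × 4.392% = 11.314%.
On $250,000,000: 0.11314 × $250,000,000 = $28,285,000.

$28,300,000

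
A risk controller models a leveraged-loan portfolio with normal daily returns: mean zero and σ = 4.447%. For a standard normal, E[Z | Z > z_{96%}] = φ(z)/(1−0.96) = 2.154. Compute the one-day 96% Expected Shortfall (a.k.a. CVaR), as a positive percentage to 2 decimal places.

9.58%

ES = 4.447% × 2.154 = 9.579%.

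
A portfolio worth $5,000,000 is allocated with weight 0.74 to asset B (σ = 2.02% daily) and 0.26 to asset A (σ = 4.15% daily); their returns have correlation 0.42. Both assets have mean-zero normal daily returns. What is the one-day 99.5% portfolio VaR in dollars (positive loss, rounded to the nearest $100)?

$280,800

σ_p² = 0.74²·2.02² + 0.26²·4.15² + 2·0.42·0.74·0.26·2.02·4.15 = 4.7535 (%²).
σ_p = √4.7535 = 2.180%.
At 99.5%, z = 2.576.
VaR = 2.576 × 2.180% = 5.616%; on $5,000,000 that is $280,800.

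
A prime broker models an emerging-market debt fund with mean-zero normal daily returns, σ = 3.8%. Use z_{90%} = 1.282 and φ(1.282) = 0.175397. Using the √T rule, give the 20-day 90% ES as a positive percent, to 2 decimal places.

29.81%

σ_{20d} = 3.8% × √20 = 16.994%.
ES multiplier = φ(z)/(1−α) = 0.175397/0.1 = 1.754.
ES = 16.994% × 1.754 = 29.807%.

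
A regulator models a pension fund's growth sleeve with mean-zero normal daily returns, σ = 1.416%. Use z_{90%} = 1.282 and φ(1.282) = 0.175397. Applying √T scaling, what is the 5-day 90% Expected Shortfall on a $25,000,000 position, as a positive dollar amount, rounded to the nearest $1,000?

$1,388,000

σ_{5d} = 1.416% × √5 = 3.166%.
ES multiplier = φ(z)/(1−α) = 0.175397/0.1 = 1.754.
ES = 3.166% × 1.754 = 5.553%; on $25,000,000: $1,388,250.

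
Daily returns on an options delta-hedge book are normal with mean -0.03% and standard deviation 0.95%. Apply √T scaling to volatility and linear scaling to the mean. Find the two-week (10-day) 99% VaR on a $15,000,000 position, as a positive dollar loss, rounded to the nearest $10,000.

$1,090,000

At 99%, z = 2.326.
σ_{10d} = 0.95% × √10 = 3.004%; μ_{10d} = 10 × -0.03% = -0.300%.
VaR = −(-0.300%) + 2.326 × 3.004% = 7.287%.
On $15,000,000: 0.07287 × $15,000,000 = $1,093,050.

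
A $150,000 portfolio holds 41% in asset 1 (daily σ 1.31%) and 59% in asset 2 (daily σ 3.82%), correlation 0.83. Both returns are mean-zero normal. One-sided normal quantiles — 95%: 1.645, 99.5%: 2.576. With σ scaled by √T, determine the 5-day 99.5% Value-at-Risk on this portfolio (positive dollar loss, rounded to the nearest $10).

$23,470

σ_p = √(0.41²·1.31² + 0.59²·3.82² + 2·0.83·0.41·0.59·1.31·3.82) = 2.716%.
σ_{5d} = 2.716% × √5 = 6.073%.
VaR = 2.576 × 6.073% = 15.644%; on $150,000 that is $23,466.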